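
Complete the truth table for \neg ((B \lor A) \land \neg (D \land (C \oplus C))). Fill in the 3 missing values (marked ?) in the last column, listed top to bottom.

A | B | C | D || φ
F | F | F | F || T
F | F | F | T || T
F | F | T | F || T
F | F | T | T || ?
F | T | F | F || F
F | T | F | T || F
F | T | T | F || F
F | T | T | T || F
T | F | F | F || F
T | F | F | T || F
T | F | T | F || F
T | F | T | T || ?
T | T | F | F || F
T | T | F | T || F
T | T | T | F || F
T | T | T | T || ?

T, F, F

Row A=F, B=F, C=T, D=T: (B \lor A) = F, \neg (D \land (C \oplus C)) = T, ((B \lor A) \land \neg (D \land (C \oplus C))) = F, so the formula = T.
Row A=T, B=F, C=T, D=T: (B \lor A) = T, \neg (D \land (C \oplus C)) = T, ((B \lor A) \land \neg (D \land (C \oplus C))) = T, so the formula = F.
Row A=T, B=T, C=T, D=T: (B \lor A) = T, \neg (D \land (C \oplus C)) = T, ((B \lor A) \land \neg (D \land (C \oplus C))) = T, so the formula = F.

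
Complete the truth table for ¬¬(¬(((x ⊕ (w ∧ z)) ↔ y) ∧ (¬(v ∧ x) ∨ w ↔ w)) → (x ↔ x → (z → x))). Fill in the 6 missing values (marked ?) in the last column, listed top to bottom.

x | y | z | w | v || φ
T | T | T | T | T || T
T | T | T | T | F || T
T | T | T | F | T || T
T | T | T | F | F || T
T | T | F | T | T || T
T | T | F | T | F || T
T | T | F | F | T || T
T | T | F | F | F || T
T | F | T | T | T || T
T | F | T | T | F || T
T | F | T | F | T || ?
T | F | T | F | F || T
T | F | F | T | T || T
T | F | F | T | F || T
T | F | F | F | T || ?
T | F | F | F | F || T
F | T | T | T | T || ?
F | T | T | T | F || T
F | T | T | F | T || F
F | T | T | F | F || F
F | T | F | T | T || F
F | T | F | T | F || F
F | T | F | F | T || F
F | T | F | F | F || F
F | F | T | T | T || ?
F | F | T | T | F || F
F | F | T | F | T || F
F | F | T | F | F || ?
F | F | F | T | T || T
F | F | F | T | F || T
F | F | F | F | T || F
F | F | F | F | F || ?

T, T, T, F, F, F

Row x=T, y=F, z=T, w=F, v=T: (¬(((x ⊕ (w ∧ z)) ↔ y) ∧ (¬(v ∧ x) ∨ w ↔ w)) → (x ↔ x → (z → x))) = T, ¬(¬(((x ⊕ (w ∧ z)) ↔ y) ∧ (¬(v ∧ x) ∨ w ↔ w)) → (x ↔ x → (z → x))) = F, so the formula = T.
Row x=T, y=F, z=F, w=F, v=T: (¬(((x ⊕ (w ∧ z)) ↔ y) ∧ (¬(v ∧ x) ∨ w ↔ w)) → (x ↔ x → (z → x))) = T, ¬(¬(((x ⊕ (w ∧ z)) ↔ y) ∧ (¬(v ∧ x) ∨ w ↔ w)) → (x ↔ x → (z → x))) = F, so the formula = T.
Row x=F, y=T, z=T, w=T, v=T: (¬(((x ⊕ (w ∧ z)) ↔ y) ∧ (¬(v ∧ x) ∨ w ↔ w)) → (x ↔ x → (z → x))) = T, ¬(¬(((x ⊕ (w ∧ z)) ↔ y) ∧ (¬(v ∧ x) ∨ w ↔ w)) → (x ↔ x → (z → x))) = F, so the formula = T.
Row x=F, y=F, z=T, w=T, v=T: (¬(((x ⊕ (w ∧ z)) ↔ y) ∧ (¬(v ∧ x) ∨ w ↔ w)) → (x ↔ x → (z → x))) = F, ¬(¬(((x ⊕ (w ∧ z)) ↔ y) ∧ (¬(v ∧ x) ∨ w ↔ w)) → (x ↔ x → (z → x))) = T, so the formula = F.
Row x=F, y=F, z=T, w=F, v=F: (¬(((x ⊕ (w ∧ z)) ↔ y) ∧ (¬(v ∧ x) ∨ w ↔ w)) → (x ↔ x → (z → x))) = F, ¬(¬(((x ⊕ (w ∧ z)) ↔ y) ∧ (¬(v ∧ x) ∨ w ↔ w)) → (x ↔ x → (z → x))) = T, so the formula = F.
Row x=F, y=F, z=F, w=F, v=F: (¬(((x ⊕ (w ∧ z)) ↔ y) ∧ (¬(v ∧ x) ∨ w ↔ w)) → (x ↔ x → (z → x))) = F, ¬(¬(((x ⊕ (w ∧ z)) ↔ y) ∧ (¬(v ∧ x) ∨ w ↔ w)) → (x ↔ x → (z → x))) = T, so the formula = F.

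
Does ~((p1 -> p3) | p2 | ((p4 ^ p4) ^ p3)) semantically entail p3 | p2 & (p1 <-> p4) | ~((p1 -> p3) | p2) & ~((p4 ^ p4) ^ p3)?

yes

p1  p2  p3  p4  |  φ  ψ
T   T   T   T   |  F  T
T   T   T   F   |  F  T
T   T   F   T   |  F  T
T   T   F   F   |  F  F
T   F   T   T   |  F  T
T   F   T   F   |  F  T
T   F   F   T   |  T  T
T   F   F   F   |  T  T
F   T   T   T   |  F  T
F   T   T   F   |  F  T
F   T   F   T   |  F  F
F   T   F   F   |  F  T
F   F   T   T   |  F  T
F   F   T   F   |  F  T
F   F   F   T   |  F  F
F   F   F   F   |  F  F
In every row where φ is true, ψ is also true, so φ ⊨ ψ.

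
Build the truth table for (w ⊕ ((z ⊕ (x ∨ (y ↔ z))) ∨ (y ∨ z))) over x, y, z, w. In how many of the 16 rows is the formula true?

x | y | z | w | (y ↔ z) | (x ∨ (y ↔ z)) | (z ⊕ (x ∨ (y ↔ z))) | (y ∨ z) | φ
- | - | - | - | ------- | ------------- | ------------------- | ------- | -
F | F | F | F |    T    |       T       |          T          |    F    | T
F | F | F | T |    T    |       T       |          T          |    F    | F
F | F | T | F |    F    |       F       |          T          |    T    | T
F | F | T | T |    F    |       F       |          T          |    T    | F
F | T | F | F |    F    |       F       |          F          |    T    | T
F | T | F | T |    F    |       F       |          F          |    T    | F
F | T | T | F |    T    |       T       |          F          |    T    | T
F | T | T | T |    T    |       T       |          F          |    T    | F
T | F | F | F |    T    |       T       |          T          |    F    | T
T | F | F | T |    T    |       T       |          T          |    F    | F
T | F | T | F |    F    |       T       |          F          |    T    | T
T | F | T | T |    F    |       T       |          F          |    T    | F
T | T | F | F |    F    |       T       |          T          |    T    | T
T | T | F | T |    F    |       T       |          T          |    T    | F
T | T | T | F |    T    |       T       |          F          |    T    | T
T | T | T | T |    T    |       T       |          F          |    T    | F
The formula is true on 8 of the 16 rows.

8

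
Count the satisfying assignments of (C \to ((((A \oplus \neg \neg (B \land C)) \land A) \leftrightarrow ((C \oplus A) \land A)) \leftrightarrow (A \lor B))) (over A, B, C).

6

A | B | C | φ
- | - | - | -
F | F | F | T
F | F | T | F
F | T | F | T
F | T | T | T
T | F | F | T
T | F | T | F
T | T | F | T
T | T | T | T
The formula is true on 6 of the 8 rows.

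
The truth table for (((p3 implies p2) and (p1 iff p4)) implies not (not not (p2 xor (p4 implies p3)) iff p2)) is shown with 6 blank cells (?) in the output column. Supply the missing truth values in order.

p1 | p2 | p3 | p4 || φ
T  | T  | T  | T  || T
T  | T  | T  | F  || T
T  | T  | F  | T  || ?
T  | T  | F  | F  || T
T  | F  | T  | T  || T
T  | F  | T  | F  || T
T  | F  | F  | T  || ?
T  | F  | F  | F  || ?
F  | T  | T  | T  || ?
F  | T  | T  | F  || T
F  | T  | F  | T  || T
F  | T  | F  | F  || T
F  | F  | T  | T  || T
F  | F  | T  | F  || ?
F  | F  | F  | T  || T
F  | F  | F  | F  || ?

F, F, T, T, T, T

Row p1=T, p2=T, p3=F, p4=T: ((p3 implies p2) and (p1 iff p4)) = T, not (not not (p2 xor (p4 implies p3)) iff p2) = F, so the formula = F.
Row p1=T, p2=F, p3=F, p4=T: ((p3 implies p2) and (p1 iff p4)) = T, not (not not (p2 xor (p4 implies p3)) iff p2) = F, so the formula = F.
Row p1=T, p2=F, p3=F, p4=F: ((p3 implies p2) and (p1 iff p4)) = F, not (not not (p2 xor (p4 implies p3)) iff p2) = T, so the formula = T.
Row p1=F, p2=T, p3=T, p4=T: ((p3 implies p2) and (p1 iff p4)) = F, not (not not (p2 xor (p4 implies p3)) iff p2) = T, so the formula = T.
Row p1=F, p2=F, p3=T, p4=F: ((p3 implies p2) and (p1 iff p4)) = F, not (not not (p2 xor (p4 implies p3)) iff p2) = T, so the formula = T.
Row p1=F, p2=F, p3=F, p4=F: ((p3 implies p2) and (p1 iff p4)) = T, not (not not (p2 xor (p4 implies p3)) iff p2) = T, so the formula = T.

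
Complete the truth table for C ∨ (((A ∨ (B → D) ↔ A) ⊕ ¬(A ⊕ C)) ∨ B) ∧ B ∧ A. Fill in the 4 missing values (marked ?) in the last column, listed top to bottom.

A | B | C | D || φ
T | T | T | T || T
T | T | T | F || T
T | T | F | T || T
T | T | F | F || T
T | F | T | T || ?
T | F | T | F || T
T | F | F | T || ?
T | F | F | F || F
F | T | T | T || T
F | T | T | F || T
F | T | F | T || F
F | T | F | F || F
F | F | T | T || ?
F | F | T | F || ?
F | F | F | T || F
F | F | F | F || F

T, F, T, T

Row A=T, B=F, C=T, D=T: ((((A ∨ (B → D) ↔ A) ⊕ ¬(A ⊕ C)) ∨ B) ∧ B ∧ A) = F, so the formula = T.
Row A=T, B=F, C=F, D=T: ((((A ∨ (B → D) ↔ A) ⊕ ¬(A ⊕ C)) ∨ B) ∧ B ∧ A) = F, so the formula = F.
Row A=F, B=F, C=T, D=T: ((((A ∨ (B → D) ↔ A) ⊕ ¬(A ⊕ C)) ∨ B) ∧ B ∧ A) = F, so the formula = T.
Row A=F, B=F, C=T, D=F: ((((A ∨ (B → D) ↔ A) ⊕ ¬(A ⊕ C)) ∨ B) ∧ B ∧ A) = F, so the formula = T.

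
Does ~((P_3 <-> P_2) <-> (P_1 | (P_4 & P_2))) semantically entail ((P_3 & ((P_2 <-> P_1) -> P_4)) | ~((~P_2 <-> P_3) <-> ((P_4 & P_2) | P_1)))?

no

P_1  P_2  P_3  P_4  |  φ  ψ
 1    1    1    1   |  0  1
 1    1    1    0   |  0  1
 1    1    0    1   |  1  0
 1    1    0    0   |  1  0
 1    0    1    1   |  1  1
 1    0    1    0   |  1  1
 1    0    0    1   |  0  1
 1    0    0    0   |  0  1
 0    1    1    1   |  0  1
 0    1    1    0   |  1  1
 0    1    0    1   |  1  0
 0    1    0    0   |  0  1
 0    0    1    1   |  0  1
 0    0    1    0   |  0  1
 0    0    0    1   |  1  0
 0    0    0    0   |  1  0
At P_1=1, P_2=1, P_3=0, P_4=1 we have φ true but ψ false, so φ does not entail ψ.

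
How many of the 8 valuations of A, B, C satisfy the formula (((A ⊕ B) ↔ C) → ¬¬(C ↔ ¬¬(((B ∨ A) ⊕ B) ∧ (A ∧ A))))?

7

A | B | C || φ
F | F | F || T
F | F | T || T
F | T | F || T
F | T | T || F
T | F | F || T
T | F | T || T
T | T | F || T
T | T | T || T
The formula is true on 7 of the 8 rows.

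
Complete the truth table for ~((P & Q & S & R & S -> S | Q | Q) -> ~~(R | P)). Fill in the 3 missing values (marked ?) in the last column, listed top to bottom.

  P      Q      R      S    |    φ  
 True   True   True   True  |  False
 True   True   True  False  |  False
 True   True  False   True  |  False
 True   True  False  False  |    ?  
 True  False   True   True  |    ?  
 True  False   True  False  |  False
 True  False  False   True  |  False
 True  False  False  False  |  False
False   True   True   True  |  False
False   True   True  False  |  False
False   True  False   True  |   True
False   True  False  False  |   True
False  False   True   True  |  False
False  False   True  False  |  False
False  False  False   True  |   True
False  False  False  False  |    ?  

Row P=True, Q=True, R=False, S=False: (P & Q & S & R & S -> S | Q | Q) = True, ~~(R | P) = True, ((P & Q & S & R & S -> S | Q | Q) -> ~~(R | P)) = True, so the formula = False.
Row P=True, Q=False, R=True, S=True: (P & Q & S & R & S -> S | Q | Q) = True, ~~(R | P) = True, ((P & Q & S & R & S -> S | Q | Q) -> ~~(R | P)) = True, so the formula = False.
Row P=False, Q=False, R=False, S=False: (P & Q & S & R & S -> S | Q | Q) = True, ~~(R | P) = False, ((P & Q & S & R & S -> S | Q | Q) -> ~~(R | P)) = False, so the formula = True.

False, False, True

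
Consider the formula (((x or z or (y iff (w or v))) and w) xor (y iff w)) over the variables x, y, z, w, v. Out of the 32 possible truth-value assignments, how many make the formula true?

x | y | z | w | v || φ
T | T | T | T | T || F
T | T | T | T | F || F
T | T | T | F | T || F
T | T | T | F | F || F
T | T | F | T | T || F
T | T | F | T | F || F
T | T | F | F | T || F
T | T | F | F | F || F
T | F | T | T | T || T
T | F | T | T | F || T
T | F | T | F | T || T
T | F | T | F | F || T
T | F | F | T | T || T
T | F | F | T | F || T
T | F | F | F | T || T
T | F | F | F | F || T
F | T | T | T | T || F
F | T | T | T | F || F
F | T | T | F | T || F
F | T | T | F | F || F
F | T | F | T | T || F
F | T | F | T | F || F
F | T | F | F | T || F
F | T | F | F | F || F
F | F | T | T | T || T
F | F | T | T | F || T
F | F | T | F | T || T
F | F | T | F | F || T
F | F | F | T | T || F
F | F | F | T | F || F
F | F | F | F | T || T
F | F | F | F | F || T
The formula is true on 14 of the 32 rows.

14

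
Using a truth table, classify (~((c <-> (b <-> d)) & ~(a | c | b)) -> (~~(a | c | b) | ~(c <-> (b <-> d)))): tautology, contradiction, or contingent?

tautology

a | b | c | d || φ
T | T | T | T || T
T | T | T | F || T
T | T | F | T || T
T | T | F | F || T
T | F | T | T || T
T | F | T | F || T
T | F | F | T || T
T | F | F | F || T
F | T | T | T || T
F | T | T | F || T
F | T | F | T || T
F | T | F | F || T
F | F | T | T || T
F | F | T | F || T
F | F | F | T || T
F | F | F | F || T
Every row is T, so the formula is a tautology.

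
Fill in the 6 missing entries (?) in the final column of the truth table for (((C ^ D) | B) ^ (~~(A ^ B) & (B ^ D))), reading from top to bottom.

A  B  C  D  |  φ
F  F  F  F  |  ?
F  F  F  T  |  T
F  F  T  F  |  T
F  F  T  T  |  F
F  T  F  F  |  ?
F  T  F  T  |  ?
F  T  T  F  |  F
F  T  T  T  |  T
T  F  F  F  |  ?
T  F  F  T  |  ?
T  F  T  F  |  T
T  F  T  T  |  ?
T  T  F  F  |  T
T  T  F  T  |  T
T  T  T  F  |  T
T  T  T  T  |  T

F, F, T, F, F, T

Row A=F, B=F, C=F, D=F: ((C ^ D) | B) = F, (~~(A ^ B) & (B ^ D)) = F, so the formula = F.
Row A=F, B=T, C=F, D=F: ((C ^ D) | B) = T, (~~(A ^ B) & (B ^ D)) = T, so the formula = F.
Row A=F, B=T, C=F, D=T: ((C ^ D) | B) = T, (~~(A ^ B) & (B ^ D)) = F, so the formula = T.
Row A=T, B=F, C=F, D=F: ((C ^ D) | B) = F, (~~(A ^ B) & (B ^ D)) = F, so the formula = F.
Row A=T, B=F, C=F, D=T: ((C ^ D) | B) = T, (~~(A ^ B) & (B ^ D)) = T, so the formula = F.
Row A=T, B=F, C=T, D=T: ((C ^ D) | B) = F, (~~(A ^ B) & (B ^ D)) = T, so the formula = T.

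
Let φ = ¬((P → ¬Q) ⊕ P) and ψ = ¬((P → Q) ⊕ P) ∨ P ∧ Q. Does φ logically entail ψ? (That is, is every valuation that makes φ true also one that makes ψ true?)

  P   |   Q   |   φ   |   ψ  
----- | ----- | ----- | -----
False | False | False | False
False |  True | False | False
 True | False |  True | False
 True |  True | False |  True
At P=True, Q=False we have φ true but ψ false, so φ does not entail ψ.

no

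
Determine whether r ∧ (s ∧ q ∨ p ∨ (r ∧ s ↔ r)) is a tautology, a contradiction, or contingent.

contingent

p | q | r | s || (s ∧ q) | (r ∧ s) | ((r ∧ s) ↔ r) | (r ∧ ((s ∧ q) ∨ p ∨ ((r ∧ s) ↔ r)))
T | T | T | T ||    T    |    T    |       T       |                  T                 
T | T | T | F ||    F    |    F    |       F       |                  T                 
T | T | F | T ||    T    |    F    |       T       |                  F                 
T | T | F | F ||    F    |    F    |       T       |                  F                 
T | F | T | T ||    F    |    T    |       T       |                  T                 
T | F | T | F ||    F    |    F    |       F       |                  T                 
T | F | F | T ||    F    |    F    |       T       |                  F                 
T | F | F | F ||    F    |    F    |       T       |                  F                 
F | T | T | T ||    T    |    T    |       T       |                  T                 
F | T | T | F ||    F    |    F    |       F       |                  F                 
F | T | F | T ||    T    |    F    |       T       |                  F                 
F | T | F | F ||    F    |    F    |       T       |                  F                 
F | F | T | T ||    F    |    T    |       T       |                  T                 
F | F | T | F ||    F    |    F    |       F       |                  F                 
F | F | F | T ||    F    |    F    |       T       |                  F                 
F | F | F | F ||    F    |    F    |       T       |                  F                 
6 of 16 rows are T, so the formula is contingent.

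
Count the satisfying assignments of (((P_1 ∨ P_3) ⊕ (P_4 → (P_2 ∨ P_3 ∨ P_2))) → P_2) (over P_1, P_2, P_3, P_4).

P_1  P_2  P_3  P_4  |  φ
 0    0    0    0   |  0
 0    0    0    1   |  1
 0    0    1    0   |  1
 0    0    1    1   |  1
 0    1    0    0   |  1
 0    1    0    1   |  1
 0    1    1    0   |  1
 0    1    1    1   |  1
 1    0    0    0   |  1
 1    0    0    1   |  0
 1    0    1    0   |  1
 1    0    1    1   |  1
 1    1    0    0   |  1
 1    1    0    1   |  1
 1    1    1    0   |  1
 1    1    1    1   |  1
The formula is true on 14 of the 16 rows.

14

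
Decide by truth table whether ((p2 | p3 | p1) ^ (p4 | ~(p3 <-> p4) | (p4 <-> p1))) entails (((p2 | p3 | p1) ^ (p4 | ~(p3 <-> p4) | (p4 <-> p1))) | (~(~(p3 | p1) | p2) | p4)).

yes

p1  p2  p3  p4  |  φ  ψ
0   0   0   0   |  1  1
0   0   0   1   |  1  1
0   0   1   0   |  0  1
0   0   1   1   |  0  1
0   1   0   0   |  0  0
0   1   0   1   |  0  1
0   1   1   0   |  0  0
0   1   1   1   |  0  1
1   0   0   0   |  1  1
1   0   0   1   |  0  1
1   0   1   0   |  0  1
1   0   1   1   |  0  1
1   1   0   0   |  1  1
1   1   0   1   |  0  1
1   1   1   0   |  0  0
1   1   1   1   |  0  1
In every row where φ is true, ψ is also true, so φ ⊨ ψ.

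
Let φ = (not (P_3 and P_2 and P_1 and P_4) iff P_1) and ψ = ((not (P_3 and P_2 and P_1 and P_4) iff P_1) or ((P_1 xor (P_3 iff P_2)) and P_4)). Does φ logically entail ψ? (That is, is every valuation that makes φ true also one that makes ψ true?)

P_1  P_2  P_3  P_4  |  φ  ψ
 T    T    T    T   |  F  F
 T    T    T    F   |  T  T
 T    T    F    T   |  T  T
 T    T    F    F   |  T  T
 T    F    T    T   |  T  T
 T    F    T    F   |  T  T
 T    F    F    T   |  T  T
 T    F    F    F   |  T  T
 F    T    T    T   |  F  T
 F    T    T    F   |  F  F
 F    T    F    T   |  F  F
 F    T    F    F   |  F  F
 F    F    T    T   |  F  F
 F    F    T    F   |  F  F
 F    F    F    T   |  F  T
 F    F    F    F   |  F  F
In every row where φ is true, ψ is also true, so φ ⊨ ψ.

yes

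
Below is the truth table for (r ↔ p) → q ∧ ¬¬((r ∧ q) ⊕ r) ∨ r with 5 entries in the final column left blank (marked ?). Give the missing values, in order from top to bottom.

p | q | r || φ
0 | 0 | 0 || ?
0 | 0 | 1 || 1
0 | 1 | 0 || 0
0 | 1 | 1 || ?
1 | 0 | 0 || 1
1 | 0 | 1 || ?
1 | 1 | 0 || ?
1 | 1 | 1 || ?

Row p=0, q=0, r=0: (r ↔ p) = 1, (q ∧ ¬¬((r ∧ q) ⊕ r) ∨ r) = 0, so the formula = 0.
Row p=0, q=1, r=1: (r ↔ p) = 0, (q ∧ ¬¬((r ∧ q) ⊕ r) ∨ r) = 1, so the formula = 1.
Row p=1, q=0, r=1: (r ↔ p) = 1, (q ∧ ¬¬((r ∧ q) ⊕ r) ∨ r) = 1, so the formula = 1.
Row p=1, q=1, r=0: (r ↔ p) = 0, (q ∧ ¬¬((r ∧ q) ⊕ r) ∨ r) = 0, so the formula = 1.
Row p=1, q=1, r=1: (r ↔ p) = 1, (q ∧ ¬¬((r ∧ q) ⊕ r) ∨ r) = 1, so the formula = 1.

0, 1, 1, 1, 1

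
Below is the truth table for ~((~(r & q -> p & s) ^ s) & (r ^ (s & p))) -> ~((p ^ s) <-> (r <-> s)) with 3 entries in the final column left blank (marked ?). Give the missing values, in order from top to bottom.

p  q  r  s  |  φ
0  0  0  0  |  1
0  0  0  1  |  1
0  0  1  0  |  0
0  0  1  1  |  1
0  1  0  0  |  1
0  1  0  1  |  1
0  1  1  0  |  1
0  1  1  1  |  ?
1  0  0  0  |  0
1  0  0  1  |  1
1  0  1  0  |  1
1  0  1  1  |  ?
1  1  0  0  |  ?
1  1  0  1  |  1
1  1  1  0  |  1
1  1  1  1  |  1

Row p=0, q=1, r=1, s=1: ~((~(r & q -> p & s) ^ s) & (r ^ (s & p))) = 1, ~((p ^ s) <-> (r <-> s)) = 0, so the formula = 0.
Row p=1, q=0, r=1, s=1: ~((~(r & q -> p & s) ^ s) & (r ^ (s & p))) = 1, ~((p ^ s) <-> (r <-> s)) = 1, so the formula = 1.
Row p=1, q=1, r=0, s=0: ~((~(r & q -> p & s) ^ s) & (r ^ (s & p))) = 1, ~((p ^ s) <-> (r <-> s)) = 0, so the formula = 0.

0, 1, 0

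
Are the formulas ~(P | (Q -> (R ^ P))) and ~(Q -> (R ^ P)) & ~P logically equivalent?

equivalent

P | Q | R || φ | ψ
T | T | T || F | F
T | T | F || F | F
T | F | T || F | F
T | F | F || F | F
F | T | T || F | F
F | T | F || T | T
F | F | T || F | F
F | F | F || F | F
The columns for φ and ψ agree on every row, so they are logically equivalent.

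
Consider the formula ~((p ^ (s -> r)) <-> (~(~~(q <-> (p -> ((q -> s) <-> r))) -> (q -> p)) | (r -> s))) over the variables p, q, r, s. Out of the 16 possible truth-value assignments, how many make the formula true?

7

  p      q      r      s    |    φ  
 True   True   True   True  |   True
 True   True   True  False  |  False
 True   True  False   True  |  False
 True   True  False  False  |   True
 True  False   True   True  |   True
 True  False   True  False  |  False
 True  False  False   True  |  False
 True  False  False  False  |   True
False   True   True   True  |  False
False   True   True  False  |  False
False   True  False   True  |   True
False   True  False  False  |  False
False  False   True   True  |  False
False  False   True  False  |   True
False  False  False   True  |   True
False  False  False  False  |  False
The formula is true on 7 of the 16 rows.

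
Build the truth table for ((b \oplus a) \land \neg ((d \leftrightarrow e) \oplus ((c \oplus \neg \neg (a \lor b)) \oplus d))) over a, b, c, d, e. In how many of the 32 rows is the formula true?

8

  a   |   b   |   c   |   d   |   e   |   φ  
----- | ----- | ----- | ----- | ----- | -----
False | False | False | False | False | False
False | False | False | False |  True | False
False | False | False |  True | False | False
False | False | False |  True |  True | False
False | False |  True | False | False | False
False | False |  True | False |  True | False
False | False |  True |  True | False | False
False | False |  True |  True |  True | False
False |  True | False | False | False |  True
False |  True | False | False |  True | False
False |  True | False |  True | False |  True
False |  True | False |  True |  True | False
False |  True |  True | False | False | False
False |  True |  True | False |  True |  True
False |  True |  True |  True | False | False
False |  True |  True |  True |  True |  True
 True | False | False | False | False |  True
 True | False | False | False |  True | False
 True | False | False |  True | False |  True
 True | False | False |  True |  True | False
 True | False |  True | False | False | False
 True | False |  True | False |  True |  True
 True | False |  True |  True | False | False
 True | False |  True |  True |  True |  True
 True |  True | False | False | False | False
 True |  True | False | False |  True | False
 True |  True | False |  True | False | False
 True |  True | False |  True |  True | False
 True |  True |  True | False | False | False
 True |  True |  True | False |  True | False
 True |  True |  True |  True | False | False
 True |  True |  True |  True |  True | False
The formula is true on 8 of the 32 rows.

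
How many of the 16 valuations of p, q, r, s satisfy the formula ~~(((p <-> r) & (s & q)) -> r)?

15

p | q | r | s || ~~(((p <-> r) & (s & q)) -> r)
1 | 1 | 1 | 1 ||               1               
1 | 1 | 1 | 0 ||               1               
1 | 1 | 0 | 1 ||               1               
1 | 1 | 0 | 0 ||               1               
1 | 0 | 1 | 1 ||               1               
1 | 0 | 1 | 0 ||               1               
1 | 0 | 0 | 1 ||               1               
1 | 0 | 0 | 0 ||               1               
0 | 1 | 1 | 1 ||               1               
0 | 1 | 1 | 0 ||               1               
0 | 1 | 0 | 1 ||               0               
0 | 1 | 0 | 0 ||               1               
0 | 0 | 1 | 1 ||               1               
0 | 0 | 1 | 0 ||               1               
0 | 0 | 0 | 1 ||               1               
0 | 0 | 0 | 0 ||               1               
The formula is true on 15 of the 16 rows.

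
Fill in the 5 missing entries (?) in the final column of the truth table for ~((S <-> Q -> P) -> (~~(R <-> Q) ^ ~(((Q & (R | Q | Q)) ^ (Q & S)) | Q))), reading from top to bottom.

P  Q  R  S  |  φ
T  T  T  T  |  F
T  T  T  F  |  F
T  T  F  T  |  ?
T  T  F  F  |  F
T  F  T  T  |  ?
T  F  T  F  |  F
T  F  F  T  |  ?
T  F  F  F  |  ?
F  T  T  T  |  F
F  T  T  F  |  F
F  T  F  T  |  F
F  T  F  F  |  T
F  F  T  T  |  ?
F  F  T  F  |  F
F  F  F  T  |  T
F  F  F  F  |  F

T, F, T, F, F

Row P=T, Q=T, R=F, S=T: (S <-> Q -> P) = T, (~~(R <-> Q) ^ ~(((Q & (R | Q | Q)) ^ (Q & S)) | Q)) = F, ((S <-> Q -> P) -> (~~(R <-> Q) ^ ~(((Q & (R | Q | Q)) ^ (Q & S)) | Q))) = F, so the formula = T.
Row P=T, Q=F, R=T, S=T: (S <-> Q -> P) = T, (~~(R <-> Q) ^ ~(((Q & (R | Q | Q)) ^ (Q & S)) | Q)) = T, ((S <-> Q -> P) -> (~~(R <-> Q) ^ ~(((Q & (R | Q | Q)) ^ (Q & S)) | Q))) = T, so the formula = F.
Row P=T, Q=F, R=F, S=T: (S <-> Q -> P) = T, (~~(R <-> Q) ^ ~(((Q & (R | Q | Q)) ^ (Q & S)) | Q)) = F, ((S <-> Q -> P) -> (~~(R <-> Q) ^ ~(((Q & (R | Q | Q)) ^ (Q & S)) | Q))) = F, so the formula = T.
Row P=T, Q=F, R=F, S=F: (S <-> Q -> P) = F, (~~(R <-> Q) ^ ~(((Q & (R | Q | Q)) ^ (Q & S)) | Q)) = F, ((S <-> Q -> P) -> (~~(R <-> Q) ^ ~(((Q & (R | Q | Q)) ^ (Q & S)) | Q))) = T, so the formula = F.
Row P=F, Q=F, R=T, S=T: (S <-> Q -> P) = T, (~~(R <-> Q) ^ ~(((Q & (R | Q | Q)) ^ (Q & S)) | Q)) = T, ((S <-> Q -> P) -> (~~(R <-> Q) ^ ~(((Q & (R | Q | Q)) ^ (Q & S)) | Q))) = T, so the formula = F.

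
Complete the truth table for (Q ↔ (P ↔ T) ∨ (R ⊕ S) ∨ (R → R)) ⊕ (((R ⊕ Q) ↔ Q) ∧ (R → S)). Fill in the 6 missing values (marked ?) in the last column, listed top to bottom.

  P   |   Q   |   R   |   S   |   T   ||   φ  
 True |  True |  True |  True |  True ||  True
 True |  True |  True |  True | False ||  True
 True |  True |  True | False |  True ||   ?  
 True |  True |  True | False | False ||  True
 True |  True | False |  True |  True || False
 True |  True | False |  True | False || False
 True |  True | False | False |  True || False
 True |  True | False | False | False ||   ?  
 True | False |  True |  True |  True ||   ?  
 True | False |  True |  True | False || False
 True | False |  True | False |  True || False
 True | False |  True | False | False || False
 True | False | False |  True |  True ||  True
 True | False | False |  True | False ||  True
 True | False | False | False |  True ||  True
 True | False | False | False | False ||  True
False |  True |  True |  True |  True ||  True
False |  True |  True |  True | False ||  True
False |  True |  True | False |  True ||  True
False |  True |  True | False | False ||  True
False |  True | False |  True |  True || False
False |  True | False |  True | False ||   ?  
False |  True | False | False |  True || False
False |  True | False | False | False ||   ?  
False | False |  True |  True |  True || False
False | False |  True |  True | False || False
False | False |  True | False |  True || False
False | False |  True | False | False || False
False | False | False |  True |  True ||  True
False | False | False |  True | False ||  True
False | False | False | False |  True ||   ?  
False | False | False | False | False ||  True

Row P=True, Q=True, R=True, S=False, T=True: (Q ↔ (P ↔ T) ∨ (R ⊕ S) ∨ (R → R)) = True, (((R ⊕ Q) ↔ Q) ∧ (R → S)) = False, so the formula = True.
Row P=True, Q=True, R=False, S=False, T=False: (Q ↔ (P ↔ T) ∨ (R ⊕ S) ∨ (R → R)) = True, (((R ⊕ Q) ↔ Q) ∧ (R → S)) = True, so the formula = False.
Row P=True, Q=False, R=True, S=True, T=True: (Q ↔ (P ↔ T) ∨ (R ⊕ S) ∨ (R → R)) = False, (((R ⊕ Q) ↔ Q) ∧ (R → S)) = False, so the formula = False.
Row P=False, Q=True, R=False, S=True, T=False: (Q ↔ (P ↔ T) ∨ (R ⊕ S) ∨ (R → R)) = True, (((R ⊕ Q) ↔ Q) ∧ (R → S)) = True, so the formula = False.
Row P=False, Q=True, R=False, S=False, T=False: (Q ↔ (P ↔ T) ∨ (R ⊕ S) ∨ (R → R)) = True, (((R ⊕ Q) ↔ Q) ∧ (R → S)) = True, so the formula = False.
Row P=False, Q=False, R=False, S=False, T=True: (Q ↔ (P ↔ T) ∨ (R ⊕ S) ∨ (R → R)) = False, (((R ⊕ Q) ↔ Q) ∧ (R → S)) = True, so the formula = True.

True, False, False, False, False, True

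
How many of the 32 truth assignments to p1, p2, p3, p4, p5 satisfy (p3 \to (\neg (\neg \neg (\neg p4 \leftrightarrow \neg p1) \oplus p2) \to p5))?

28

  p1  |   p2  |   p3  |   p4  |   p5  |   φ  
----- | ----- | ----- | ----- | ----- | -----
 True |  True |  True |  True |  True |  True
 True |  True |  True |  True | False | False
 True |  True |  True | False |  True |  True
 True |  True |  True | False | False |  True
 True |  True | False |  True |  True |  True
 True |  True | False |  True | False |  True
 True |  True | False | False |  True |  True
 True |  True | False | False | False |  True
 True | False |  True |  True |  True |  True
 True | False |  True |  True | False |  True
 True | False |  True | False |  True |  True
 True | False |  True | False | False | False
 True | False | False |  True |  True |  True
 True | False | False |  True | False |  True
 True | False | False | False |  True |  True
 True | False | False | False | False |  True
False |  True |  True |  True |  True |  True
False |  True |  True |  True | False |  True
False |  True |  True | False |  True |  True
False |  True |  True | False | False | False
False |  True | False |  True |  True |  True
False |  True | False |  True | False |  True
False |  True | False | False |  True |  True
False |  True | False | False | False |  True
False | False |  True |  True |  True |  True
False | False |  True |  True | False | False
False | False |  True | False |  True |  True
False | False |  True | False | False |  True
False | False | False |  True |  True |  True
False | False | False |  True | False |  True
False | False | False | False |  True |  True
False | False | False | False | False |  True
The formula is true on 28 of the 32 rows.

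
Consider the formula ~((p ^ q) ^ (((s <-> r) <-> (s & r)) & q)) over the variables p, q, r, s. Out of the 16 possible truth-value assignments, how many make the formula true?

8

p  q  r  s  |  φ
T  T  T  T  |  F
T  T  T  F  |  F
T  T  F  T  |  F
T  T  F  F  |  T
T  F  T  T  |  F
T  F  T  F  |  F
T  F  F  T  |  F
T  F  F  F  |  F
F  T  T  T  |  T
F  T  T  F  |  T
F  T  F  T  |  T
F  T  F  F  |  F
F  F  T  T  |  T
F  F  T  F  |  T
F  F  F  T  |  T
F  F  F  F  |  T
The formula is true on 8 of the 16 rows.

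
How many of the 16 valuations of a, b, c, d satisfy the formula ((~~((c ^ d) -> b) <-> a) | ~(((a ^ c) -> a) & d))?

a  b  c  d  |  φ
F  F  F  F  |  T
F  F  F  T  |  T
F  F  T  F  |  T
F  F  T  T  |  T
F  T  F  F  |  T
F  T  F  T  |  F
F  T  T  F  |  T
F  T  T  T  |  T
T  F  F  F  |  T
T  F  F  T  |  F
T  F  T  F  |  T
T  F  T  T  |  T
T  T  F  F  |  T
T  T  F  T  |  T
T  T  T  F  |  T
T  T  T  T  |  T
The formula is true on 14 of the 16 rows.

14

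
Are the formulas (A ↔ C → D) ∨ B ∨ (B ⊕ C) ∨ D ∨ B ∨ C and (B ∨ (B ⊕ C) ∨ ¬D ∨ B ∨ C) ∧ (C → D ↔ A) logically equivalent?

A | B | C | D || φ | ψ
F | F | F | F || F | F
F | F | F | T || T | F
F | F | T | F || T | T
F | F | T | T || T | F
F | T | F | F || T | F
F | T | F | T || T | F
F | T | T | F || T | T
F | T | T | T || T | F
T | F | F | F || T | T
T | F | F | T || T | F
T | F | T | F || T | F
T | F | T | T || T | T
T | T | F | F || T | T
T | T | F | T || T | T
T | T | T | F || T | F
T | T | T | T || T | T
The columns differ at A=F, B=F, C=F, D=T (φ=T, ψ=F), so they are not equivalent.

not equivalent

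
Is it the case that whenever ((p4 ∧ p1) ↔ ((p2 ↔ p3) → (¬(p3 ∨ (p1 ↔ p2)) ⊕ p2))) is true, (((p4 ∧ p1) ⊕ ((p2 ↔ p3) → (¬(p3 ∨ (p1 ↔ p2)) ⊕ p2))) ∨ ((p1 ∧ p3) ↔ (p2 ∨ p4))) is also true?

no

p1 | p2 | p3 | p4 || φ | ψ
F  | F  | F  | F  || T | T
F  | F  | F  | T  || T | F
F  | F  | T  | F  || F | T
F  | F  | T  | T  || F | T
F  | T  | F  | F  || F | T
F  | T  | F  | T  || F | T
F  | T  | T  | F  || F | T
F  | T  | T  | T  || F | T
T  | F  | F  | F  || F | T
T  | F  | F  | T  || T | F
T  | F  | T  | F  || F | T
T  | F  | T  | T  || T | T
T  | T  | F  | F  || F | T
T  | T  | F  | T  || T | F
T  | T  | T  | F  || F | T
T  | T  | T  | T  || T | T
At p1=F, p2=F, p3=F, p4=T we have φ true but ψ false, so φ does not entail ψ.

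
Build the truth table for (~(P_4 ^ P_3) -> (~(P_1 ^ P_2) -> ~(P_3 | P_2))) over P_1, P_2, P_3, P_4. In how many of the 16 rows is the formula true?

13

P_1  P_2  P_3  P_4     (P_4 ^ P_3)  ~(P_4 ^ P_3)  (P_1 ^ P_2)  ~(P_1 ^ P_2)  (P_3 | P_2)  ~(P_3 | P_2)  φ
 0    0    0    0           0            1             0            1             0            1        1
 0    0    0    1           1            0             0            1             0            1        1
 0    0    1    0           1            0             0            1             1            0        1
 0    0    1    1           0            1             0            1             1            0        0
 0    1    0    0           0            1             1            0             1            0        1
 0    1    0    1           1            0             1            0             1            0        1
 0    1    1    0           1            0             1            0             1            0        1
 0    1    1    1           0            1             1            0             1            0        1
 1    0    0    0           0            1             1            0             0            1        1
 1    0    0    1           1            0             1            0             0            1        1
 1    0    1    0           1            0             1            0             1            0        1
 1    0    1    1           0            1             1            0             1            0        1
 1    1    0    0           0            1             0            1             1            0        0
 1    1    0    1           1            0             0            1             1            0        1
 1    1    1    0           1            0             0            1             1            0        1
 1    1    1    1           0            1             0            1             1            0        0
The formula is true on 13 of the 16 rows.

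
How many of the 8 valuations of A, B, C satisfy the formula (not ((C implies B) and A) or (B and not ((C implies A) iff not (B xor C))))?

A | B | C | (C implies B) | ((C implies B) and A) | not ((C implies B) and A) | (C implies A) | (B xor C) | not (B xor C) | φ
- | - | - | ------------- | --------------------- | ------------------------- | ------------- | --------- | ------------- | -
1 | 1 | 1 |       1       |           1           |             0             |       1       |     0     |       1       | 0
1 | 1 | 0 |       1       |           1           |             0             |       1       |     1     |       0       | 1
1 | 0 | 1 |       0       |           0           |             1             |       1       |     1     |       0       | 1
1 | 0 | 0 |       1       |           1           |             0             |       1       |     0     |       1       | 0
0 | 1 | 1 |       1       |           0           |             1             |       0       |     0     |       1       | 1
0 | 1 | 0 |       1       |           0           |             1             |       1       |     1     |       0       | 1
0 | 0 | 1 |       0       |           0           |             1             |       0       |     1     |       0       | 1
0 | 0 | 0 |       1       |           0           |             1             |       1       |     0     |       1       | 1
The formula is true on 6 of the 8 rows.

6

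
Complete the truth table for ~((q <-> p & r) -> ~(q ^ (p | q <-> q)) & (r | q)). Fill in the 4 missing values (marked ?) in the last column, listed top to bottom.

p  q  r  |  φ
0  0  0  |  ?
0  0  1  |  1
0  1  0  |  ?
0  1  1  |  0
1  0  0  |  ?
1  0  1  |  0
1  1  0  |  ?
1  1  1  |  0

1, 0, 1, 0

Row p=0, q=0, r=0: (q <-> p & r) = 1, (~(q ^ (p | q <-> q)) & (r | q)) = 0, ((q <-> p & r) -> ~(q ^ (p | q <-> q)) & (r | q)) = 0, so the formula = 1.
Row p=0, q=1, r=0: (q <-> p & r) = 0, (~(q ^ (p | q <-> q)) & (r | q)) = 1, ((q <-> p & r) -> ~(q ^ (p | q <-> q)) & (r | q)) = 1, so the formula = 0.
Row p=1, q=0, r=0: (q <-> p & r) = 1, (~(q ^ (p | q <-> q)) & (r | q)) = 0, ((q <-> p & r) -> ~(q ^ (p | q <-> q)) & (r | q)) = 0, so the formula = 1.
Row p=1, q=1, r=0: (q <-> p & r) = 0, (~(q ^ (p | q <-> q)) & (r | q)) = 1, ((q <-> p & r) -> ~(q ^ (p | q <-> q)) & (r | q)) = 1, so the formula = 0.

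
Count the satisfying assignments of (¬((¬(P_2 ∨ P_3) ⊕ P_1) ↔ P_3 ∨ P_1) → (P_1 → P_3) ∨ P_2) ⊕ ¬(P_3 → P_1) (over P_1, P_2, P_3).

5

P_1 | P_2 | P_3 | φ
--- | --- | --- | -
 0  |  0  |  0  | 1
 0  |  0  |  1  | 0
 0  |  1  |  0  | 1
 0  |  1  |  1  | 0
 1  |  0  |  0  | 0
 1  |  0  |  1  | 1
 1  |  1  |  0  | 1
 1  |  1  |  1  | 1
The formula is true on 5 of the 8 rows.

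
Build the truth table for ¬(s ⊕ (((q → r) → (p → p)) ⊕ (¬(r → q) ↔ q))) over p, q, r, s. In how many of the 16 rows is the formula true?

p | q | r | s || φ
0 | 0 | 0 | 0 || 1
0 | 0 | 0 | 1 || 0
0 | 0 | 1 | 0 || 0
0 | 0 | 1 | 1 || 1
0 | 1 | 0 | 0 || 0
0 | 1 | 0 | 1 || 1
0 | 1 | 1 | 0 || 0
0 | 1 | 1 | 1 || 1
1 | 0 | 0 | 0 || 1
1 | 0 | 0 | 1 || 0
1 | 0 | 1 | 0 || 0
1 | 0 | 1 | 1 || 1
1 | 1 | 0 | 0 || 0
1 | 1 | 0 | 1 || 1
1 | 1 | 1 | 0 || 0
1 | 1 | 1 | 1 || 1
The formula is true on 8 of the 16 rows.

8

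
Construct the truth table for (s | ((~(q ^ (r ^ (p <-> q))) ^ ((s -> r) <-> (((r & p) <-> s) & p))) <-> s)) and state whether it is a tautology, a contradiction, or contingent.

contingent

p | q | r | s || (p <-> q) | (r ^ (p <-> q)) | (q ^ (r ^ (p <-> q))) | ~(q ^ (r ^ (p <-> q))) | (s -> r) | (r & p) | ((r & p) <-> s) | (((r & p) <-> s) & p) | φ
T | T | T | T ||     T     |        F        |           T           |           F            |    T     |    T    |        T        |           T           | T
T | T | T | F ||     T     |        F        |           T           |           F            |    T     |    T    |        F        |           F           | T
T | T | F | T ||     T     |        T        |           F           |           T            |    F     |    F    |        F        |           F           | T
T | T | F | F ||     T     |        T        |           F           |           T            |    T     |    F    |        T        |           T           | T
T | F | T | T ||     F     |        T        |           T           |           F            |    T     |    T    |        T        |           T           | T
T | F | T | F ||     F     |        T        |           T           |           F            |    T     |    T    |        F        |           F           | T
T | F | F | T ||     F     |        F        |           F           |           T            |    F     |    F    |        F        |           F           | T
T | F | F | F ||     F     |        F        |           F           |           T            |    T     |    F    |        T        |           T           | T
F | T | T | T ||     F     |        T        |           F           |           T            |    T     |    F    |        F        |           F           | T
F | T | T | F ||     F     |        T        |           F           |           T            |    T     |    F    |        T        |           F           | F
F | T | F | T ||     F     |        F        |           T           |           F            |    F     |    F    |        F        |           F           | T
F | T | F | F ||     F     |        F        |           T           |           F            |    T     |    F    |        T        |           F           | T
F | F | T | T ||     T     |        F        |           F           |           T            |    T     |    F    |        F        |           F           | T
F | F | T | F ||     T     |        F        |           F           |           T            |    T     |    F    |        T        |           F           | F
F | F | F | T ||     T     |        T        |           T           |           F            |    F     |    F    |        F        |           F           | T
F | F | F | F ||     T     |        T        |           T           |           F            |    T     |    F    |        T        |           F           | T
14 of 16 rows are T, so the formula is contingent.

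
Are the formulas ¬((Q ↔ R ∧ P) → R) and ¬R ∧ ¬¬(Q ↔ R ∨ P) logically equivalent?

P | Q | R | φ | ψ
- | - | - | - | -
1 | 1 | 1 | 0 | 0
1 | 1 | 0 | 0 | 1
1 | 0 | 1 | 0 | 0
1 | 0 | 0 | 1 | 0
0 | 1 | 1 | 0 | 0
0 | 1 | 0 | 0 | 0
0 | 0 | 1 | 0 | 0
0 | 0 | 0 | 1 | 1
The columns differ at P=1, Q=1, R=0 (φ=0, ψ=1), so they are not equivalent.

not equivalent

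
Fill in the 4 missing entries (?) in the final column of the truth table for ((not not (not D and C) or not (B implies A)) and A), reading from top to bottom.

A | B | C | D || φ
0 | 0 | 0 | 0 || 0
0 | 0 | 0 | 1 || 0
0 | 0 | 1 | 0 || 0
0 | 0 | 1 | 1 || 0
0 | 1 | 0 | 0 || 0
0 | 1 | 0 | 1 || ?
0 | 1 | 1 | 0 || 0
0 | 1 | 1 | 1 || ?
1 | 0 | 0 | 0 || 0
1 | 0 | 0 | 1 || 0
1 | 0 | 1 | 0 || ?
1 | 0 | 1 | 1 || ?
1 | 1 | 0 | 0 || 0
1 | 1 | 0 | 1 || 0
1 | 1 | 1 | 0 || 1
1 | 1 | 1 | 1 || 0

Row A=0, B=1, C=0, D=1: (not not (not D and C) or not (B implies A)) = 1, so the formula = 0.
Row A=0, B=1, C=1, D=1: (not not (not D and C) or not (B implies A)) = 1, so the formula = 0.
Row A=1, B=0, C=1, D=0: (not not (not D and C) or not (B implies A)) = 1, so the formula = 1.
Row A=1, B=0, C=1, D=1: (not not (not D and C) or not (B implies A)) = 0, so the formula = 0.

0, 0, 1, 0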